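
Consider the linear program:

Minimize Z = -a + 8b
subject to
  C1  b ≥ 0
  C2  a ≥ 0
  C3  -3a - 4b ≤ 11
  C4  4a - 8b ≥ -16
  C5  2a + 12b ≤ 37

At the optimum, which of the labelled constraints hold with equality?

Corner points and Z = -a + 8b:
  (0, 0) → Z = 0
  (37/2, 0) → Z = -37/2
  (0, 2) → Z = 16
  (13/8, 45/16) → Z = 167/8

The minimum is at (37/2, 0). Substituting into each constraint, equality holds for C1 and C5; the remaining constraints have slack.

C1 and C5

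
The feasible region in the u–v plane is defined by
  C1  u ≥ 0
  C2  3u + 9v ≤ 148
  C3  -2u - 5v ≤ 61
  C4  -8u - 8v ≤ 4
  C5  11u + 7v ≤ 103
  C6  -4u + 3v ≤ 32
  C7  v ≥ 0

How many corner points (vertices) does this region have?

4

Intersecting each pair of boundary lines and keeping only the points that satisfy every inequality leaves:
  (0, 32/3)
  (0, 0)
  (85/61, 764/61)
  (103/11, 0)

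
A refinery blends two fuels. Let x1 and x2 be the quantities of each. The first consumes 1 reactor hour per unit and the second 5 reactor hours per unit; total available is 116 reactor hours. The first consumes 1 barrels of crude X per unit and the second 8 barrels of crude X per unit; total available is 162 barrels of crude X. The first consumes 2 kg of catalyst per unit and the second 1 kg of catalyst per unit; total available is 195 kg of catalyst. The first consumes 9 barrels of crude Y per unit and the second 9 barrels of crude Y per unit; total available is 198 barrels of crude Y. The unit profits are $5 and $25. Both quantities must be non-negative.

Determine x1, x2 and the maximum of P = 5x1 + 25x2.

Extreme points and P = 5x1 + 25x2:
  (0, 0) → P = 0
  (0, 81/4) → P = 2025/4
  (22, 0) → P = 110
  (2, 20) → P = 510

The optimum lies where x1 + 8x2 = 162 and 9x1 + 9x2 = 198.
Solving simultaneously gives x1 = 2, x2 = 20.

x1 = 2, x2 = 20, maximum P = 510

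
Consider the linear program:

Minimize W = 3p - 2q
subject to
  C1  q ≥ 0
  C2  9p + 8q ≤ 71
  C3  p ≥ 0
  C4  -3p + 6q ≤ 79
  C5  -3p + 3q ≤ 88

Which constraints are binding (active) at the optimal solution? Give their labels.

C2 and C3

Extreme points and W = 3p - 2q:
  (71/9, 0) → W = 71/3
  (0, 0) → W = 0
  (0, 71/8) → W = -71/4

The minimum is at (0, 71/8). Substituting into each constraint, equality holds for C2 and C3; the remaining constraints have slack.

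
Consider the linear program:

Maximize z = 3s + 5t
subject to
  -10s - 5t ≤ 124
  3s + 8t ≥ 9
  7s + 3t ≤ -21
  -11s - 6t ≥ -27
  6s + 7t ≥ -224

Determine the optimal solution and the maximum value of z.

s = -879/5, t = 1634/5, maximum z = 5533/5

Corner points and z = 3s + 5t:
  (-1037/65, 462/65) → z = -801/65
  (-879/5, 1634/5) → z = 5533/5
  (-195/47, 126/47) → z = 45/47
  (-23, 140/3) → z = 493/3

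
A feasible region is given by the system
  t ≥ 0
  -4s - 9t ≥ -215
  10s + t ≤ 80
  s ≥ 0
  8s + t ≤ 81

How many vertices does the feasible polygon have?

Of the 10 pairwise boundary intersections, those satisfying every inequality are:
  (8, 0)
  (0, 0)
  (505/86, 915/43)
  (0, 215/9)

4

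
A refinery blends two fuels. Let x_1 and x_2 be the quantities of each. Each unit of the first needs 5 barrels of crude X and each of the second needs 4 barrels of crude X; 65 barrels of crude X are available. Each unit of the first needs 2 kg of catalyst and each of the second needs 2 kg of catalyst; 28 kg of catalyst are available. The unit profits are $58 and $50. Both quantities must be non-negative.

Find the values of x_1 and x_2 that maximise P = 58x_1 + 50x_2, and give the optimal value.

Extreme points and P = 58x_1 + 50x_2:
  (0, 0) → P = 0
  (0, 14) → P = 700
  (13, 0) → P = 754
  (9, 5) → P = 772

The binding constraints are 5x_1 + 4x_2 = 65 and 2x_1 + 2x_2 = 28.
Solving simultaneously gives x_1 = 9, x_2 = 5.

x_1 = 9, x_2 = 5, maximum P = 772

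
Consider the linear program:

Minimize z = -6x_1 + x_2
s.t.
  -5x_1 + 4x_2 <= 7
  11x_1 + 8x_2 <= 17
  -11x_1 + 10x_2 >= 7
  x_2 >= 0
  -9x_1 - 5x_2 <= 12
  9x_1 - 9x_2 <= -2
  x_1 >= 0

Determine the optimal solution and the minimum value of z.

Feasible corners and z = -6x_1 + x_2:
  (1/7, 27/14) → z = 15/14
  (0, 7/4) → z = 7/4
  (19/33, 4/3) → z = -70/33
  (0, 7/10) → z = 7/10

At the optimal vertex, 11x_1 + 8x_2 = 17 and -11x_1 + 10x_2 = 7.
Solving simultaneously gives x_1 = 19/33, x_2 = 4/3.

x_1 = 19/33, x_2 = 4/3, minimum z = -70/33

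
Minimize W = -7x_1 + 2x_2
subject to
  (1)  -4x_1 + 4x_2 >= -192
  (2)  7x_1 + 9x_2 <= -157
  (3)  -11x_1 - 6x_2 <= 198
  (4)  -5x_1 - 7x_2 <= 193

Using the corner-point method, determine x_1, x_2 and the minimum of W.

x_1 = 275/16, x_2 = -493/16, minimum W = -2911/16

Extreme points and W = -7x_1 + 2x_2:
  (275/16, -493/16) → W = -2911/16
  (143/12, -433/12) → W = -1867/12
  (-280/19, -341/57) → W = 5198/57
  (-228/47, -1133/47) → W = -670/47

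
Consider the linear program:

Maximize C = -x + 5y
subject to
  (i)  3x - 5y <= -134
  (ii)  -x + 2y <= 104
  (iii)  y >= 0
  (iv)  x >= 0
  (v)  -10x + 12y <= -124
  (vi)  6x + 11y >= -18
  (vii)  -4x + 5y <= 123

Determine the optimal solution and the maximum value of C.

x = 252, y = 178, maximum C = 638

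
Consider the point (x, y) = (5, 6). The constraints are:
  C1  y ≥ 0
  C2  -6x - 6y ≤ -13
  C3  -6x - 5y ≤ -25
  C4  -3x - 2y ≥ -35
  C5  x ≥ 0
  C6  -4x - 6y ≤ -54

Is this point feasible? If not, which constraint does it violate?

feasible

C1: 6 ≥ 0 ✓
C2: -66 ≤ -13 ✓
C3: -60 ≤ -25 ✓
C4: -27 ≥ -35 ✓
C5: 5 ≥ 0 ✓
C6: -56 ≤ -54 ✓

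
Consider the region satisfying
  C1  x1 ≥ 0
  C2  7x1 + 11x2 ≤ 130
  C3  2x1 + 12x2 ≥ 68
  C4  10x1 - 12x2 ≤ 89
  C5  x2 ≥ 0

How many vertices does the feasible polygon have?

Pairwise boundary intersections that survive every other constraint:
  (0, 130/11)
  (0, 17/3)
  (2539/194, 677/194)
  (157/12, 251/72)

4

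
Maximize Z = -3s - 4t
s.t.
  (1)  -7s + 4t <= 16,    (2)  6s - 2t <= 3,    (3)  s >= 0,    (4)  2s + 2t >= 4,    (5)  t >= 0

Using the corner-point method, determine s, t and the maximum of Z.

Feasible corners and Z = -3s - 4t:
  (22/5, 117/10) → Z = -60
  (0, 4) → Z = -16
  (7/8, 9/8) → Z = -57/8
  (0, 2) → Z = -8

s = 7/8, t = 9/8, maximum Z = -57/8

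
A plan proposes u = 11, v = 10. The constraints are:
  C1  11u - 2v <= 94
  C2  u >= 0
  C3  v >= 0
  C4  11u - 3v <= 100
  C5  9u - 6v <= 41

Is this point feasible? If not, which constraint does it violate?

Constraint C1: 11u - 2v = 101, which is not ≤ 94. All other constraints are satisfied.

not feasible — violates C1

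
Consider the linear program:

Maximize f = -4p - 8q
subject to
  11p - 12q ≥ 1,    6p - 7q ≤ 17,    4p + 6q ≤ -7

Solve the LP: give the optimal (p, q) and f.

Feasible corners and f = -4p - 8q:
  (-197/5, -181/5) → f = 2236/5
  (-13/19, -27/38) → f = 160/19
  (53/64, -55/32) → f = 167/16

At the optimal vertex, 11p - 12q = 1 and 6p - 7q = 17.
Solving simultaneously gives p = -197/5, q = -181/5.

p = -197/5, q = -181/5, maximum f = 2236/5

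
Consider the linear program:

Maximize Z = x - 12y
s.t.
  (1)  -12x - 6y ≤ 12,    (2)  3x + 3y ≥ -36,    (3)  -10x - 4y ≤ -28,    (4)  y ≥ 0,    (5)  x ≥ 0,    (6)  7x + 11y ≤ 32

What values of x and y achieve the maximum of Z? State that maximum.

x = 32/7, y = 0, maximum Z = 32/7

Vertices and Z = x - 12y:
  (14/5, 0) → Z = 14/5
  (90/41, 62/41) → Z = -654/41
  (32/7, 0) → Z = 32/7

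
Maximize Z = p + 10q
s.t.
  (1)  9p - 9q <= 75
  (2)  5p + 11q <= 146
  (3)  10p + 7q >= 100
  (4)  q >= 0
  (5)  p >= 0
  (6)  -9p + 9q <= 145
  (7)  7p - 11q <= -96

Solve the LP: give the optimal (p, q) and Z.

p = 26/25, q = 64/5, maximum Z = 3226/25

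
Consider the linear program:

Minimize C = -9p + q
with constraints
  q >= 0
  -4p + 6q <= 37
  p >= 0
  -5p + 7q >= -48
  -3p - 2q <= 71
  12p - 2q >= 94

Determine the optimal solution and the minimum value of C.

p = 547/2, q = 377/2, minimum C = -2273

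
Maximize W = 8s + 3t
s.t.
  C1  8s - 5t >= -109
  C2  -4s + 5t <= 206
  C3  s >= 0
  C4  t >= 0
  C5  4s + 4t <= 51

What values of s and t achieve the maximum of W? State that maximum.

s = 51/4, t = 0, maximum W = 102

Vertices and W = 8s + 3t:
  (0, 0) → W = 0
  (0, 51/4) → W = 153/4
  (51/4, 0) → W = 102

At the optimal vertex, t = 0 and 4s + 4t = 51.
Solving simultaneously gives s = 51/4, t = 0.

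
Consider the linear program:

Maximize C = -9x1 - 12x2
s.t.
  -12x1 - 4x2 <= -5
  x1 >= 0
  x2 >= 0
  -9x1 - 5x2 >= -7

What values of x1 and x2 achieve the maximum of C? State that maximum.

x1 = 5/12, x2 = 0, maximum C = -15/4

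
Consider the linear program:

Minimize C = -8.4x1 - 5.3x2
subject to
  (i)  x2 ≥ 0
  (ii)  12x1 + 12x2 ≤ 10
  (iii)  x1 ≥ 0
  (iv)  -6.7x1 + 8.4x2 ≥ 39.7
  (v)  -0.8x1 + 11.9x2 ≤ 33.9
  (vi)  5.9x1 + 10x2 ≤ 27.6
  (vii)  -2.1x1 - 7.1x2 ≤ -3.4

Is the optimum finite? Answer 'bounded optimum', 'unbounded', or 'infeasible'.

infeasible

The boundaries 12x1 + 12x2 = 10 and x1 = 0 meet at (0, 5/6), but that point violates -6.7x1 + 8.4x2 ≥ 39.7. Every candidate vertex is excluded by some other constraint, so the feasible region is empty.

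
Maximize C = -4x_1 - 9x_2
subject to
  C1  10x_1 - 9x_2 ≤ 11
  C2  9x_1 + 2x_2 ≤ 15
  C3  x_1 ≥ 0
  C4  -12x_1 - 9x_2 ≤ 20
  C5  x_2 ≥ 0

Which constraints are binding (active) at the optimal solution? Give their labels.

C3 and C5

Vertices and C = -4x_1 - 9x_2:
  (157/101, 51/101) → C = -1087/101
  (11/10, 0) → C = -22/5
  (0, 15/2) → C = -135/2
  (0, 0) → C = 0

The maximum is at (0, 0). Substituting into each constraint, equality holds for C3 and C5; the remaining constraints have slack.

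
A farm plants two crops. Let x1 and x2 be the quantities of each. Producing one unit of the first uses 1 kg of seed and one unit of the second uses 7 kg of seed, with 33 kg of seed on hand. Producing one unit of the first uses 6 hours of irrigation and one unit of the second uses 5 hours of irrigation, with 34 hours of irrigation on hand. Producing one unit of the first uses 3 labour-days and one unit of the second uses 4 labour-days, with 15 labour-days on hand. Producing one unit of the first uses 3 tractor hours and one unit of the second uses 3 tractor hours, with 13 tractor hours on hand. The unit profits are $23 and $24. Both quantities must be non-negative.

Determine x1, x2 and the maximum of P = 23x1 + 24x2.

Corner points and P = 23x1 + 24x2:
  (0, 0) → P = 0
  (0, 15/4) → P = 90
  (13/3, 0) → P = 299/3
  (7/3, 2) → P = 305/3

The binding constraints are 3x1 + 4x2 = 15 and 3x1 + 3x2 = 13.
Solving simultaneously gives x1 = 7/3, x2 = 2.

x1 = 7/3, x2 = 2, maximum P = 305/3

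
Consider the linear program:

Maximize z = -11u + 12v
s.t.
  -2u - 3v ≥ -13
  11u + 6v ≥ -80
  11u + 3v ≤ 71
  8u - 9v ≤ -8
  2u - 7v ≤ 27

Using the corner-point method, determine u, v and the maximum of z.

The optimum lies where -2u - 3v = -13 and 11u + 6v = -80.
Solving simultaneously gives u = -106/7, v = 101/7.

u = -106/7, v = 101/7, maximum z = 2378/7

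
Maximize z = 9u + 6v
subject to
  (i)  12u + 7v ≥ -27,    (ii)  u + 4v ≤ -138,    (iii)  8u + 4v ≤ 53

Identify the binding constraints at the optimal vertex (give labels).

(ii) and (iii)

Vertices and z = 9u + 6v:
  (858/41, -1629/41) → z = -2052/41
  (479/8, -213/2) → z = -801/8
  (191/7, -1157/28) → z = -33/14

The maximum is at (191/7, -1157/28). Substituting into each constraint, equality holds for (ii) and (iii); the remaining constraints have slack.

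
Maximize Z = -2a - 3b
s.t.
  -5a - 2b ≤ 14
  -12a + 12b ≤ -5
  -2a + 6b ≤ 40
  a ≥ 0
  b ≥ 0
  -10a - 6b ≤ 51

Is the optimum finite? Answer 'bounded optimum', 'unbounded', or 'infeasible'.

bounded optimum

Extreme points and Z = -2a - 3b:
  (85/8, 245/24) → Z = -415/8
  (5/12, 0) → Z = -5/6
The feasible region has finitely many vertices and no improving ray; the maximum is -5/6 at (5/12, 0).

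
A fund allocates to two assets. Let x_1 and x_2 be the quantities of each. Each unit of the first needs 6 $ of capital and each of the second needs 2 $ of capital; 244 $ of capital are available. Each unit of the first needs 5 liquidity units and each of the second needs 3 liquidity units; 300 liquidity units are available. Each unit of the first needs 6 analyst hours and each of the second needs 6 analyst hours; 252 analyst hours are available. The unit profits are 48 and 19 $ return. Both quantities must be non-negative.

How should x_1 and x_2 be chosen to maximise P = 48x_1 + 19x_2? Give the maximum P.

x_1 = 40, x_2 = 2, maximum P = 1958

Extreme points and P = 48x_1 + 19x_2:
  (0, 0) → P = 0
  (0, 42) → P = 798
  (122/3, 0) → P = 1952
  (40, 2) → P = 1958

At the optimal vertex, 6x_1 + 2x_2 = 244 and 6x_1 + 6x_2 = 252.
Solving simultaneously gives x_1 = 40, x_2 = 2.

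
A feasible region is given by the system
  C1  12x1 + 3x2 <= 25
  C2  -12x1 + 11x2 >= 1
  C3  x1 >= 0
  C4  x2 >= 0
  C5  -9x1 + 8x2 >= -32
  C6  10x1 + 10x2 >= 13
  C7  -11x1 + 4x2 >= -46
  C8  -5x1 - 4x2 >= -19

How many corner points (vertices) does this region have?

Pairwise boundary intersections that survive every other constraint:
  (34/21, 13/7)
  (43/33, 103/33)
  (133/230, 83/115)
  (0, 13/10)
  (0, 19/4)

5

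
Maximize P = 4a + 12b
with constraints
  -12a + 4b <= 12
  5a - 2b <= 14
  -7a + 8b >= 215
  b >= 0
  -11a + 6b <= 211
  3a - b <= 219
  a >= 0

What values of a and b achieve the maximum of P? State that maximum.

Extreme points and P = 4a + 12b:
  (191/17, 624/17) → P = 8252/17
  (193/7, 600/7) → P = 7972/7
  (271/13, 1173/26) → P = 8122/13
  (253/4, 1209/8) → P = 4133/2

At the optimal vertex, 5a - 2b = 14 and -11a + 6b = 211.
Solving simultaneously gives a = 253/4, b = 1209/8.

a = 253/4, b = 1209/8, maximum P = 4133/2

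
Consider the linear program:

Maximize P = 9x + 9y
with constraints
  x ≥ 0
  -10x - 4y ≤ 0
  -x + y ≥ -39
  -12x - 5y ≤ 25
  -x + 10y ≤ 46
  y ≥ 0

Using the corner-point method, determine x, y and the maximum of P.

x = 436/9, y = 85/9, maximum P = 521

Vertices and P = 9x + 9y:
  (0, 0) → P = 0
  (0, 23/5) → P = 207/5
  (436/9, 85/9) → P = 521
  (39, 0) → P = 351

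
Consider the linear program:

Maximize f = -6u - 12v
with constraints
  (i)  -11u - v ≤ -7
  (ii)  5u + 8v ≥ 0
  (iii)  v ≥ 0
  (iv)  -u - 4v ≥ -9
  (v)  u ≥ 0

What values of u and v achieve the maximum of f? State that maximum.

Extreme points and f = -6u - 12v:
  (7/11, 0) → f = -42/11
  (19/43, 92/43) → f = -1218/43
  (9, 0) → f = -54

u = 7/11, v = 0, maximum f = -42/11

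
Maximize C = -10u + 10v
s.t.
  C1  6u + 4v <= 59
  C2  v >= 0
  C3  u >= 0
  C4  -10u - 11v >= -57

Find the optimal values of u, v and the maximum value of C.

u = 0, v = 57/11, maximum C = 570/11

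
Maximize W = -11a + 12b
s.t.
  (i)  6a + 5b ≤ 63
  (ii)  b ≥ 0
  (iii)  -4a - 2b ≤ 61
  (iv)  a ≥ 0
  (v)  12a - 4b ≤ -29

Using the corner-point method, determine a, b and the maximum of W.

a = 0, b = 63/5, maximum W = 756/5

Feasible corners and W = -11a + 12b:
  (0, 63/5) → W = 756/5
  (107/84, 155/14) → W = 9983/84
  (0, 29/4) → W = 87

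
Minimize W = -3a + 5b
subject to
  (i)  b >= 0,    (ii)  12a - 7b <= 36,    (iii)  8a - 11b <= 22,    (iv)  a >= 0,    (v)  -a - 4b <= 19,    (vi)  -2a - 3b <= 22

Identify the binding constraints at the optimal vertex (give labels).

(i) and (iii)

Vertices and W = -3a + 5b:
  (11/4, 0) → W = -33/4
  (0, 0) → W = 0
  (121/38, 6/19) → W = -303/38
The feasible region is unbounded (it extends along (0, 1), (7, 12)), but W strictly increases along every unbounded feasible direction, so there is no improving ray and the minimum is attained at a vertex.

The minimum is at (11/4, 0). Substituting into each constraint, equality holds for (i) and (iii); the remaining constraints have slack.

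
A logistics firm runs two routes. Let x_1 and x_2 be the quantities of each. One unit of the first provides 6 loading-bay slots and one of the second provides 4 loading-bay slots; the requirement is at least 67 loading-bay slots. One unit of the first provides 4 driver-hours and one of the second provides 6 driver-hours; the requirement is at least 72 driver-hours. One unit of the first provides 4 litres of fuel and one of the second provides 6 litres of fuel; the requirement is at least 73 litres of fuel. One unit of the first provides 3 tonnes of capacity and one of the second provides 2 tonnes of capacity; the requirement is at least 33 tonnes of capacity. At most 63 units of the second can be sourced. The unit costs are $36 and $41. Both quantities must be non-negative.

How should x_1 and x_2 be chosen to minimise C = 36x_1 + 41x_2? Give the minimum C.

x_1 = 11/2, x_2 = 17/2, minimum C = 1093/2

The feasible region is unbounded (it extends along (1, 0)), but C strictly increases along every unbounded feasible direction, so there is no improving ray and the minimum is attained at a vertex.

The optimum lies where 6x_1 + 4x_2 = 67 and 4x_1 + 6x_2 = 73.
Solving simultaneously gives x_1 = 11/2, x_2 = 17/2.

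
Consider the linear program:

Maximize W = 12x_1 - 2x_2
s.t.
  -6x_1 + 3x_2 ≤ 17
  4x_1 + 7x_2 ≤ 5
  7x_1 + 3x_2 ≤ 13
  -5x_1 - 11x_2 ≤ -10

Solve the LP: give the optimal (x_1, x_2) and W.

x_1 = -5/3, x_2 = 5/3, maximum W = -70/3

Extreme points and W = 12x_1 - 2x_2:
  (-52/27, 49/27) → W = -722/27
  (-157/81, 145/81) → W = -2174/81
  (-5/3, 5/3) → W = -70/3

The binding constraints are 4x_1 + 7x_2 = 5 and -5x_1 - 11x_2 = -10.
Solving simultaneously gives x_1 = -5/3, x_2 = 5/3.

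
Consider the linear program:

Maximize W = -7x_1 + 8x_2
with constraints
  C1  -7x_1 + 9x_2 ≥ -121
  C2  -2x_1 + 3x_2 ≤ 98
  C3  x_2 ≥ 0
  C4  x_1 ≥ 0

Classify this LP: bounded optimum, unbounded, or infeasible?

Corner points and W = -7x_1 + 8x_2:
  (415, 928/3) → W = -1291/3
  (121/7, 0) → W = -121
  (0, 98/3) → W = 784/3
  (0, 0) → W = 0
The feasible region has finitely many vertices and no improving ray; the maximum is 784/3 at (0, 98/3).

bounded optimum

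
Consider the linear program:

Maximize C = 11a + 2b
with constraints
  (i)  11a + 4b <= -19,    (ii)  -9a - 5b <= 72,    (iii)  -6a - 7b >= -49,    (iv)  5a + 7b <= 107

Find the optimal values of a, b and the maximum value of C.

a = 193/19, b = -621/19, maximum C = 881/19

Corner points and C = 11a + 2b:
  (193/19, -621/19) → C = 881/19
  (-329/53, 653/53) → C = -2313/53
  (-749/33, 291/11) → C = -6493/33

The optimum lies where 11a + 4b = -19 and -9a - 5b = 72.
Solving simultaneously gives a = 193/19, b = -621/19.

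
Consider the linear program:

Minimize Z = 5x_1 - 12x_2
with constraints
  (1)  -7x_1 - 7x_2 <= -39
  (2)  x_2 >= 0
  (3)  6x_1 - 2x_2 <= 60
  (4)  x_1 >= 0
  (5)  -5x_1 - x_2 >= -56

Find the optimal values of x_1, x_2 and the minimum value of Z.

x_1 = 0, x_2 = 56, minimum Z = -672

Extreme points and Z = 5x_1 - 12x_2:
  (39/7, 0) → Z = 195/7
  (0, 39/7) → Z = -468/7
  (10, 0) → Z = 50
  (43/4, 9/4) → Z = 107/4
  (0, 56) → Z = -672

The optimum lies where x_1 = 0 and -5x_1 - x_2 = -56.
Solving simultaneously gives x_1 = 0, x_2 = 56.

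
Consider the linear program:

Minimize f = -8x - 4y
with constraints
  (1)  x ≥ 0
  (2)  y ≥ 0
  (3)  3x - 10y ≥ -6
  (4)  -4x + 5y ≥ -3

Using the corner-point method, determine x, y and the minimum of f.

x = 12/5, y = 33/25, minimum f = -612/25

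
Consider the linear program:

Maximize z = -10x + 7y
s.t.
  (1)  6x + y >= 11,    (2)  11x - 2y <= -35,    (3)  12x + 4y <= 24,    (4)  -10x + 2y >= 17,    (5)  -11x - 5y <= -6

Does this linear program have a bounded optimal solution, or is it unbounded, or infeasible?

The boundaries 6x + y = 11 and 11x - 2y = -35 meet at (-13/23, 331/23), but that point violates 12x + 4y ≤ 24. Every candidate vertex is excluded by some other constraint, so the feasible region is empty.

infeasible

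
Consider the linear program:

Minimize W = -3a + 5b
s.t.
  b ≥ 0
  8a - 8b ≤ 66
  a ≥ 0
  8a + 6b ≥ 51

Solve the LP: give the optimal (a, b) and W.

Corner points and W = -3a + 5b:
  (33/4, 0) → W = -99/4
  (51/8, 0) → W = -153/8
  (0, 17/2) → W = 85/2
The feasible region is unbounded (it extends along (0, 1), (1, 1)), but W strictly increases along every unbounded feasible direction, so there is no improving ray and the minimum is attained at a vertex.

At the optimal vertex, b = 0 and 8a - 8b = 66.
Solving simultaneously gives a = 33/4, b = 0.

a = 33/4, b = 0, minimum W = -99/4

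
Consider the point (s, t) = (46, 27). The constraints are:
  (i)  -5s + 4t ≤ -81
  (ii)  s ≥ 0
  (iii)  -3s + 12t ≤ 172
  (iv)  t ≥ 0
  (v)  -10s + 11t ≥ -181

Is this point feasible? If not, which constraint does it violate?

Constraint (iii): -3s + 12t = 186, which is not ≤ 172. All other constraints are satisfied.

not feasible — violates (iii)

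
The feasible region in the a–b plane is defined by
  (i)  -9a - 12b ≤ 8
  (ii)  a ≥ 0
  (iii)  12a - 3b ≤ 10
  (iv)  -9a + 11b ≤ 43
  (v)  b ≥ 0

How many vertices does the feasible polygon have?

Intersecting each pair of boundary lines and keeping only the points that satisfy every inequality leaves:
  (0, 43/11)
  (0, 0)
  (239/105, 202/35)
  (5/6, 0)

4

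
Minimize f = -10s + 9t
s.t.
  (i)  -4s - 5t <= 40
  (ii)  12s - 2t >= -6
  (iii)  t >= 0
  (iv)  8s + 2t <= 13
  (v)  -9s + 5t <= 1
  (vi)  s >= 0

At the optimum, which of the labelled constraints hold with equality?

(iii) and (iv)

Corner points and f = -10s + 9t:
  (13/8, 0) → f = -65/4
  (0, 0) → f = 0
  (63/58, 125/58) → f = 495/58
  (0, 1/5) → f = 9/5

The minimum is at (13/8, 0). Substituting into each constraint, equality holds for (iii) and (iv); the remaining constraints have slack.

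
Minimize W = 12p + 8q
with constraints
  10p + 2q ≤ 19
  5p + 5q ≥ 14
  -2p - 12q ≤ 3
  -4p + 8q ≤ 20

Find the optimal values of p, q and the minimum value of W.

p = 1/5, q = 13/5, minimum W = 116/5

Vertices and W = 12p + 8q:
  (67/40, 9/8) → W = 291/10
  (14/11, 69/22) → W = 444/11
  (1/5, 13/5) → W = 116/5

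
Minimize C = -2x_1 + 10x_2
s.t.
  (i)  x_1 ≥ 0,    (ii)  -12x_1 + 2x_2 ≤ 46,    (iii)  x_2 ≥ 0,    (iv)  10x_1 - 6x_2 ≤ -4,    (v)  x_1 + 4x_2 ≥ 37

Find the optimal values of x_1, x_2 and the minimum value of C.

Corner points and C = -2x_1 + 10x_2:
  (0, 23) → C = 230
  (0, 37/4) → C = 185/2
  (103/23, 187/23) → C = 1664/23
The feasible region is unbounded (it extends along (1, 6), (3, 5)), but C strictly increases along every unbounded feasible direction, so there is no improving ray and the minimum is attained at a vertex.

x_1 = 103/23, x_2 = 187/23, minimum C = 1664/23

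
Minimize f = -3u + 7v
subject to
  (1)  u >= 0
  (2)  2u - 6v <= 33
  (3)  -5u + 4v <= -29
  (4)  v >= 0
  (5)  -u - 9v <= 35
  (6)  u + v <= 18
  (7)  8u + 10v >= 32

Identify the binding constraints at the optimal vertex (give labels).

Extreme points and f = -3u + 7v:
  (33/2, 0) → f = -99/2
  (141/8, 3/8) → f = -201/4
  (29/5, 0) → f = -87/5
  (101/9, 61/9) → f = 124/9

The minimum is at (141/8, 3/8). Substituting into each constraint, equality holds for (2) and (6); the remaining constraints have slack.

(2) and (6)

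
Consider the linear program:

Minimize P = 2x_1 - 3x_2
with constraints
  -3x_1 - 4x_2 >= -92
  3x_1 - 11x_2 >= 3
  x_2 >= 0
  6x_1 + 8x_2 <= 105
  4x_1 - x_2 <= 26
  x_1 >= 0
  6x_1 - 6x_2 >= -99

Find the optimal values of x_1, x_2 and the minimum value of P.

x_1 = 1, x_2 = 0, minimum P = 2

Feasible corners and P = 2x_1 - 3x_2:
  (1, 0) → P = 2
  (283/41, 66/41) → P = 368/41
  (13/2, 0) → P = 13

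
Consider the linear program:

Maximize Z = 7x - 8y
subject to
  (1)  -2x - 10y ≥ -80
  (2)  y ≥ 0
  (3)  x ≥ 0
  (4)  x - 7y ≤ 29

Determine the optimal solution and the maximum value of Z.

x = 425/12, y = 11/12, maximum Z = 2887/12

Vertices and Z = 7x - 8y:
  (0, 8) → Z = -64
  (425/12, 11/12) → Z = 2887/12
  (0, 0) → Z = 0
  (29, 0) → Z = 203

At the optimal vertex, -2x - 10y = -80 and x - 7y = 29.
Solving simultaneously gives x = 425/12, y = 11/12.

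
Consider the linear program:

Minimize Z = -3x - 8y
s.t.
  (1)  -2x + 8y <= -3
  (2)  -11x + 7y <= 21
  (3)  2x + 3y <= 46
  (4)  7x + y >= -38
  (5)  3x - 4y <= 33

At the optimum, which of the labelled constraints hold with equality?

Feasible corners and Z = -3x - 8y:
  (-189/74, -75/74) → Z = 1167/74
  (63/4, 57/16) → Z = -303/4
  (-287/60, -271/60) → Z = 3029/60
  (-119/31, -345/31) → Z = 3117/31

The minimum is at (63/4, 57/16). Substituting into each constraint, equality holds for (1) and (5); the remaining constraints have slack.

(1) and (5)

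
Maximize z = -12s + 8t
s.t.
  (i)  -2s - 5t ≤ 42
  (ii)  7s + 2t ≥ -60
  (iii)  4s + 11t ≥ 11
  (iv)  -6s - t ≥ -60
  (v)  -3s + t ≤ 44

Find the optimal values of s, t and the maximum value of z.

Corner points and z = -12s + 8t:
  (-682/69, 317/69) → z = 10720/69
  (-148/13, 128/13) → z = 2800/13
  (649/62, -87/31) → z = -4590/31
  (16/9, 148/3) → z = 1120/3

The optimum lies where -6s - t = -60 and -3s + t = 44.
Solving simultaneously gives s = 16/9, t = 148/3.

s = 16/9, t = 148/3, maximum z = 1120/3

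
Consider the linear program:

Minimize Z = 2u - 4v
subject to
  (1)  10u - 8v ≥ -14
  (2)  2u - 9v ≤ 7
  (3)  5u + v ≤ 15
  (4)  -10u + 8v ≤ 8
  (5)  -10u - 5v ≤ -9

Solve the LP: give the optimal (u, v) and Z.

u = 56/25, v = 19/5, minimum Z = -268/25

Feasible corners and Z = 2u - 4v:
  (142/47, -5/47) → Z = 304/47
  (29/25, -13/25) → Z = 22/5
  (56/25, 19/5) → Z = -268/25
  (16/65, 17/13) → Z = -308/65

At the optimal vertex, 5u + v = 15 and -10u + 8v = 8.
Solving simultaneously gives u = 56/25, v = 19/5.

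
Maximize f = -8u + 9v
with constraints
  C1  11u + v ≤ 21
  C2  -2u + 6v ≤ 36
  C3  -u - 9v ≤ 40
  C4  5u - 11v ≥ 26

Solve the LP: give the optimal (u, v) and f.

u = -103/28, v = -113/28, maximum f = -193/28

Extreme points and f = -8u + 9v:
  (229/98, -461/98) → f = -5981/98
  (257/126, -181/126) → f = -3685/126
  (-103/28, -113/28) → f = -193/28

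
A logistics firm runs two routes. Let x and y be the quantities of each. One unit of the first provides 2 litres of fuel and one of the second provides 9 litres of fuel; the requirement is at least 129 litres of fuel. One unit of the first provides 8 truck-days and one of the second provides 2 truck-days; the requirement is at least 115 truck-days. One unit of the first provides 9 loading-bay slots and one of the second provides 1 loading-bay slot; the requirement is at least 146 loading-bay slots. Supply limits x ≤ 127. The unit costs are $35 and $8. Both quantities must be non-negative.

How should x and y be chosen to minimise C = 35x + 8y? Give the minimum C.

Corner points and C = 35x + 8y:
  (0, 146) → C = 1168
  (129/2, 0) → C = 4515/2
  (127, 0) → C = 4445
  (15, 11) → C = 613
The feasible region is unbounded (it extends along (0, 1)), but C strictly increases along every unbounded feasible direction, so there is no improving ray and the minimum is attained at a vertex.

The optimum lies where 2x + 9y = 129 and 9x + y = 146.
Solving simultaneously gives x = 15, y = 11.

x = 15, y = 11, minimum C = 613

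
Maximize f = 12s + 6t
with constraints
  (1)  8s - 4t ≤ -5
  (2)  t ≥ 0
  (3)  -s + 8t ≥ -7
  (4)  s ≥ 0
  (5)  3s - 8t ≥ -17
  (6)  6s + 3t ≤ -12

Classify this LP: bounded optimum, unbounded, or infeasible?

infeasible

The boundaries 8s - 4t = -5 and s = 0 meet at (0, 5/4), but that point violates 6s + 3t ≤ -12. Every candidate vertex is excluded by some other constraint, so the feasible region is empty.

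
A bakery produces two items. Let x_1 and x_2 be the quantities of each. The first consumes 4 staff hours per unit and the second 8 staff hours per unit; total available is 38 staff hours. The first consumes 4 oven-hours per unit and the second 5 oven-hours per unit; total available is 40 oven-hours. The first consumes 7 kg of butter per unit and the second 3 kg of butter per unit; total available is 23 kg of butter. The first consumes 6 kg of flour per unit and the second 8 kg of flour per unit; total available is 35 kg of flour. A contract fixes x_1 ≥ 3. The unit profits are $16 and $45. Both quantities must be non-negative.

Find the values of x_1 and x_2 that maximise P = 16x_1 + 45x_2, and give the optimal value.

Vertices and P = 16x_1 + 45x_2:
  (23/7, 0) → P = 368/7
  (3, 0) → P = 48
  (3, 2/3) → P = 78

At the optimal vertex, 7x_1 + 3x_2 = 23 and x_1 = 3.
Solving simultaneously gives x_1 = 3, x_2 = 2/3.

x_1 = 3, x_2 = 2/3, maximum P = 78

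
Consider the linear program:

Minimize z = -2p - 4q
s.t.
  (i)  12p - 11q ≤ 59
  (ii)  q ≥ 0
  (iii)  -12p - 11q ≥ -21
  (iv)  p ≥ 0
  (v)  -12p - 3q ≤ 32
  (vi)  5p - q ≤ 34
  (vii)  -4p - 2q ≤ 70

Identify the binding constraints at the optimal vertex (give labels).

Extreme points and z = -2p - 4q:
  (7/4, 0) → z = -7/2
  (0, 0) → z = 0
  (0, 21/11) → z = -84/11

The minimum is at (0, 21/11). Substituting into each constraint, equality holds for (iii) and (iv); the remaining constraints have slack.

(iii) and (iv)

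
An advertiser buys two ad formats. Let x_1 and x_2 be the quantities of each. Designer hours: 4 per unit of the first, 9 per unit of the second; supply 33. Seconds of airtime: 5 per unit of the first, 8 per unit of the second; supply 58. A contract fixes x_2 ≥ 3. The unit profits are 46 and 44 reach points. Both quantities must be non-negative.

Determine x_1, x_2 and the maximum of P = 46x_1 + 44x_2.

x_1 = 3/2, x_2 = 3, maximum P = 201

Feasible corners and P = 46x_1 + 44x_2:
  (0, 11/3) → P = 484/3
  (0, 3) → P = 132
  (3/2, 3) → P = 201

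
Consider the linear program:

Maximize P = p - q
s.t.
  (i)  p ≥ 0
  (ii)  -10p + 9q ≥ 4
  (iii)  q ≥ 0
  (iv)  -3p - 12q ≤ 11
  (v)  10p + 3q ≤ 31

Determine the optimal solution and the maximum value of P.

Vertices and P = p - q:
  (0, 4/9) → P = -4/9
  (0, 31/3) → P = -31/3
  (89/40, 35/12) → P = -83/120

The optimum lies where p = 0 and -10p + 9q = 4.
Solving simultaneously gives p = 0, q = 4/9.

p = 0, q = 4/9, maximum P = -4/9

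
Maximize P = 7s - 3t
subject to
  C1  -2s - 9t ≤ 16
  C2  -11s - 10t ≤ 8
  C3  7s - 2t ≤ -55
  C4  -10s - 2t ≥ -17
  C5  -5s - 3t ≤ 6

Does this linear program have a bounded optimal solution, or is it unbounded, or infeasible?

bounded optimum

Vertices and P = 7s - 3t:
  (-38/17, 669/34) → P = -2539/34
  (-177/31, 233/31) → P = -1938/31
The feasible region has finitely many vertices and no improving ray; the maximum is -1938/31 at (-177/31, 233/31).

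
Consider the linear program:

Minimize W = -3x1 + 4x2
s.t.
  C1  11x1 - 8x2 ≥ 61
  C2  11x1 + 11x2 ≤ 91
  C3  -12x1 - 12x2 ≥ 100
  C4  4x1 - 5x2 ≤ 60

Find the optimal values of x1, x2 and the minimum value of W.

Corner points and W = -3x1 + 4x2:
  (-17/57, -458/57) → W = -1781/57
  (-175/23, -416/23) → W = -1139/23
  (55/27, -280/27) → W = -1285/27

x1 = -175/23, x2 = -416/23, minimum W = -1139/23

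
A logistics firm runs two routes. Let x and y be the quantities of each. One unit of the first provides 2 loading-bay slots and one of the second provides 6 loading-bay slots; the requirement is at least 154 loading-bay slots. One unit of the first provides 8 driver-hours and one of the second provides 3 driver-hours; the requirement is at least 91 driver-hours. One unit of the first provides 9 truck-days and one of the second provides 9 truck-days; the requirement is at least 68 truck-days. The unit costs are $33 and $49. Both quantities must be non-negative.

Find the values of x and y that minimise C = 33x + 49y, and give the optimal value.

Vertices and C = 33x + 49y:
  (0, 91/3) → C = 4459/3
  (77, 0) → C = 2541
  (2, 25) → C = 1291
The feasible region is unbounded (it extends along (0, 1), (1, 0)), but C strictly increases along every unbounded feasible direction, so there is no improving ray and the minimum is attained at a vertex.

x = 2, y = 25, minimum C = 1291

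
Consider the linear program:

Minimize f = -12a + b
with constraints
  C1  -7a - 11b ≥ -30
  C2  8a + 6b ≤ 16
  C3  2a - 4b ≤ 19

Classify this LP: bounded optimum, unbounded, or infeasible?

bounded optimum

Extreme points and f = -12a + b:
  (-2/23, 64/23) → f = 88/23
  (89/22, -30/11) → f = -564/11
The feasible region has finitely many vertices and no improving ray; the minimum is -564/11 at (89/22, -30/11).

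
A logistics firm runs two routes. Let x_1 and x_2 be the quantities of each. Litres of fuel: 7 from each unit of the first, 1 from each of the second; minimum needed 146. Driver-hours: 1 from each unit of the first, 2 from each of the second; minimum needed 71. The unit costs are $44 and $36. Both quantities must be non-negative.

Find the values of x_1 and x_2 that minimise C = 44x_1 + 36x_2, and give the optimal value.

Corner points and C = 44x_1 + 36x_2:
  (0, 146) → C = 5256
  (71, 0) → C = 3124
  (17, 27) → C = 1720
The feasible region is unbounded (it extends along (0, 1), (1, 0)), but C strictly increases along every unbounded feasible direction, so there is no improving ray and the minimum is attained at a vertex.

The binding constraints are 7x_1 + x_2 = 146 and x_1 + 2x_2 = 71.
Solving simultaneously gives x_1 = 17, x_2 = 27.

x_1 = 17, x_2 = 27, minimum C = 1720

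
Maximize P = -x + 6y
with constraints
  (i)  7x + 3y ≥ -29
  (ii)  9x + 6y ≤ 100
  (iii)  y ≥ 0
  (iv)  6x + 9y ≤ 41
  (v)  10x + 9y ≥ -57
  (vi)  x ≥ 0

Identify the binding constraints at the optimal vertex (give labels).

Vertices and P = -x + 6y:
  (41/6, 0) → P = -41/6
  (0, 0) → P = 0
  (0, 41/9) → P = 82/3

The maximum is at (0, 41/9). Substituting into each constraint, equality holds for (iv) and (vi); the remaining constraints have slack.

(iv) and (vi)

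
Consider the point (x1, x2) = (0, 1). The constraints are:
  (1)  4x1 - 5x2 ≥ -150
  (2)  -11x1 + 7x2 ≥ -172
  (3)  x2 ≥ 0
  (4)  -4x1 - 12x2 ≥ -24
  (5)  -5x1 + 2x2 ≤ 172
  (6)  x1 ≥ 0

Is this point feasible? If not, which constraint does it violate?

(1): -5 ≥ -150 ✓
(2): 7 ≥ -172 ✓
(3): 1 ≥ 0 ✓
(4): -12 ≥ -24 ✓
(5): 2 ≤ 172 ✓
(6): 0 ≥ 0 ✓

feasible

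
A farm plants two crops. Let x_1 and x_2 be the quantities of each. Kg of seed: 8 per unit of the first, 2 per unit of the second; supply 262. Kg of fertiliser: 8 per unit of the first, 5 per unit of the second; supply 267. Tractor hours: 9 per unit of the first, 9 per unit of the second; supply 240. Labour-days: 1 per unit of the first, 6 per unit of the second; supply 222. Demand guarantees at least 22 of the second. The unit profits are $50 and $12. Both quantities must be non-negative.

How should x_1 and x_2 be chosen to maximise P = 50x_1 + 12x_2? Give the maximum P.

x_1 = 14/3, x_2 = 22, maximum P = 1492/3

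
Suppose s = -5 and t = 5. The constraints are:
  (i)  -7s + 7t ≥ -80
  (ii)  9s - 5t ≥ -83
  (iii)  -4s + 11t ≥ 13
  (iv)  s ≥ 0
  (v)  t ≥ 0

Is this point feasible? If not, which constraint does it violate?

Constraint (iv): s = -5, which is not ≥ 0. All other constraints are satisfied.

not feasible — violates (iv)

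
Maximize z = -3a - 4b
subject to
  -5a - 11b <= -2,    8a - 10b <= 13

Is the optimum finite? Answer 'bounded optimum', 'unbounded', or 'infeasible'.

From the feasible point (163/138, -49/138), moving in the direction (-11, 5) keeps every constraint satisfied while z increases without bound.

unbounded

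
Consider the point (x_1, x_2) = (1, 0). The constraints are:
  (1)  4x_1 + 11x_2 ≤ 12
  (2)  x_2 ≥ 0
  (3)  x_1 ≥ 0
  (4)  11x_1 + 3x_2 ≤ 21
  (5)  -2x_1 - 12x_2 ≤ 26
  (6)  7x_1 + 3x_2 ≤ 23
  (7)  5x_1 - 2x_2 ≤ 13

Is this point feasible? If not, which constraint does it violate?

feasible

(1): 4 ≤ 12 ✓
(2): 0 ≥ 0 ✓
(3): 1 ≥ 0 ✓
(4): 11 ≤ 21 ✓
(5): -2 ≤ 26 ✓
(6): 7 ≤ 23 ✓
(7): 5 ≤ 13 ✓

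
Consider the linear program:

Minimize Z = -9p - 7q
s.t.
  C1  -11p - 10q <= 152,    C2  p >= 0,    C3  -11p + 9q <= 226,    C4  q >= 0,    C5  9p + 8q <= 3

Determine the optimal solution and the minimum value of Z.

Corner points and Z = -9p - 7q:
  (0, 0) → Z = 0
  (0, 3/8) → Z = -21/8
  (1/3, 0) → Z = -3

The optimum lies where q = 0 and 9p + 8q = 3.
Solving simultaneously gives p = 1/3, q = 0.

p = 1/3, q = 0, minimum Z = -3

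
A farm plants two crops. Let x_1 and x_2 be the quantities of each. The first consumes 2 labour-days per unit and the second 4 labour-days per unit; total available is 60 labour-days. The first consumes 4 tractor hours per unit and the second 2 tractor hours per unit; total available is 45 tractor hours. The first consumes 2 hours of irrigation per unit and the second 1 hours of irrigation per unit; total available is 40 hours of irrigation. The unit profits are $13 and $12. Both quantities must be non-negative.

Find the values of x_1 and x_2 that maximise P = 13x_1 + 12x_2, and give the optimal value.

x_1 = 5, x_2 = 25/2, maximum P = 215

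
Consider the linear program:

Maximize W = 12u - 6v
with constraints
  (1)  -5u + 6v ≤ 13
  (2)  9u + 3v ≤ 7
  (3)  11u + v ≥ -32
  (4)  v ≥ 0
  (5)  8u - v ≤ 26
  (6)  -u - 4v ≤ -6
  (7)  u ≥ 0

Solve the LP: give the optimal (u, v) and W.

u = 10/33, v = 47/33, maximum W = -54/11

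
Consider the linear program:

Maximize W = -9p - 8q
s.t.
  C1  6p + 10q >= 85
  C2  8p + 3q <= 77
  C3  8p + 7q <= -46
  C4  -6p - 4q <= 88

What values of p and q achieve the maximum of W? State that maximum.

p = -305/9, q = 173/6, maximum W = 223/3

Feasible corners and W = -9p - 8q:
  (-1055/38, 478/19) → W = 1847/38
  (-305/9, 173/6) → W = 223/3
  (-216/5, 214/5) → W = 232/5

At the optimal vertex, 6p + 10q = 85 and -6p - 4q = 88.
Solving simultaneously gives p = -305/9, q = 173/6.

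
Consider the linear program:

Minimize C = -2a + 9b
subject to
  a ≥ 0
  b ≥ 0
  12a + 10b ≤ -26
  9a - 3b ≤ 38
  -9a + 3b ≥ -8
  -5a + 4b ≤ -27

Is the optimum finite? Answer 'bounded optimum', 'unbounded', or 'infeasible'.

The boundaries -9a + 3b = -8 and -5a + 4b = -27 meet at (-7/3, -29/3), but that point violates a ≥ 0. Every candidate vertex is excluded by some other constraint, so the feasible region is empty.

infeasible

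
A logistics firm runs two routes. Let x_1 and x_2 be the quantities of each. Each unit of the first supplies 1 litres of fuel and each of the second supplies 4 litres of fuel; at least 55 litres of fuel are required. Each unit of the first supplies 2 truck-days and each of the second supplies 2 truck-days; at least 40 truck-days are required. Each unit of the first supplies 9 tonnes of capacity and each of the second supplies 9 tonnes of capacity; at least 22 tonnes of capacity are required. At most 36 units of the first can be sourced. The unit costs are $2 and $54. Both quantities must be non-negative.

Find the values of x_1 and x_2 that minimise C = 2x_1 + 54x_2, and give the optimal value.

Feasible corners and C = 2x_1 + 54x_2:
  (0, 20) → C = 1080
  (25/3, 35/3) → C = 1940/3
  (36, 19/4) → C = 657/2
The feasible region is unbounded (it extends along (0, 1)), but C strictly increases along every unbounded feasible direction, so there is no improving ray and the minimum is attained at a vertex.

At the optimal vertex, x_1 + 4x_2 = 55 and x_1 = 36.
Solving simultaneously gives x_1 = 36, x_2 = 19/4.

x_1 = 36, x_2 = 19/4, minimum C = 657/2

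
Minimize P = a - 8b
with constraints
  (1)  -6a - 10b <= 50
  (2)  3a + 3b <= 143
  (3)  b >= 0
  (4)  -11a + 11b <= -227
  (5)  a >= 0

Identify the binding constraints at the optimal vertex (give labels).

Feasible corners and P = a - 8b:
  (143/3, 0) → P = 143/3
  (1127/33, 446/33) → P = -2441/33
  (227/11, 0) → P = 227/11

The minimum is at (1127/33, 446/33). Substituting into each constraint, equality holds for (2) and (4); the remaining constraints have slack.

(2) and (4)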